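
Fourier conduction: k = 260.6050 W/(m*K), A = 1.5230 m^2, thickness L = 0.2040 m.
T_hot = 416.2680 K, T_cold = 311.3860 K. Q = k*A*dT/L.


dT = 104.8820 K
Q = 260.6050 * 1.5230 * 104.8820 / 0.2040 = 204057.9128 W

204057.9128 W


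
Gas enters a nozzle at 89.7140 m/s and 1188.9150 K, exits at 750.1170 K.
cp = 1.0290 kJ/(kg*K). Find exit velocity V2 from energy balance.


dT = 438.7980 K
2*cp*1000*dT = 903046.2840
V1^2 = 8048.6018
V2 = sqrt(911094.8858) = 954.5129 m/s

954.5129 m/s


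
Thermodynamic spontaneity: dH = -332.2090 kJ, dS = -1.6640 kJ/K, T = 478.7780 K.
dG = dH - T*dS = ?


T*dS = 478.7780 * -1.6640 = -796.6866 kJ
dG = -332.2090 + 796.6866 = 464.4776 kJ (non-spontaneous)

dG = 464.4776 kJ, non-spontaneous


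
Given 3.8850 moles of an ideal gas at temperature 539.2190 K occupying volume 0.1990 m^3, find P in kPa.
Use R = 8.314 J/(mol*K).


P = nRT/V = 3.8850 * 8.314 * 539.2190 / 0.1990
= 17416.7144 / 0.1990 = 87521.1778 Pa = 87.5212 kPa

87.5212 kPa


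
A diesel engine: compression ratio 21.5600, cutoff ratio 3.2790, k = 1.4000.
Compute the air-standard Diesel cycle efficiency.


r^(k-1) = 3.4155
rc^k = 5.2728
eta = 0.6079 = 60.7918%

60.7918%


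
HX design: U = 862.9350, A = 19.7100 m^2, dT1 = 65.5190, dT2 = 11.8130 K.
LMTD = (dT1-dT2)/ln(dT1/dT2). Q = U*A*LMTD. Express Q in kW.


LMTD = 31.3495 K
Q = 862.9350 * 19.7100 * 31.3495 = 533205.6867 W = 533.2057 kW

533.2057 kW


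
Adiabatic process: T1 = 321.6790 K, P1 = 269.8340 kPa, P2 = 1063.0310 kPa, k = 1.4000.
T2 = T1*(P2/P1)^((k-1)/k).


(k-1)/k = 0.2857
(P2/P1)^exp = 1.4795
T2 = 321.6790 * 1.4795 = 475.9388 K

475.9388 K


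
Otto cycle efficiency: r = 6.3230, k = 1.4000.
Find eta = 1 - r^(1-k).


r^(k-1) = 2.0911
eta = 1 - 1/2.0911 = 0.5218 = 52.1777%

52.1777%


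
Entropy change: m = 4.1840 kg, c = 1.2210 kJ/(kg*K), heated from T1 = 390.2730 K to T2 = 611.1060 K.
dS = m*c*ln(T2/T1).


T2/T1 = 1.5658
ln(T2/T1) = 0.4484
dS = 4.1840 * 1.2210 * 0.4484 = 2.2908 kJ/K

2.2908 kJ/K


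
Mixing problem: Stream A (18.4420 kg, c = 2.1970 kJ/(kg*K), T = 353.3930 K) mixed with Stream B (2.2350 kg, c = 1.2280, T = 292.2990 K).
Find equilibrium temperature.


num = 15120.6883
den = 43.2617
Tf = 349.5171 K

349.5171 K


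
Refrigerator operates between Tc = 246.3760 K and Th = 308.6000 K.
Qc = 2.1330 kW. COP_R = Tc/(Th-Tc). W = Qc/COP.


COP = 246.3760 / 62.2240 = 3.9595
W = 2.1330 / 3.9595 = 0.5387 kW

COP = 3.9595, W = 0.5387 kW


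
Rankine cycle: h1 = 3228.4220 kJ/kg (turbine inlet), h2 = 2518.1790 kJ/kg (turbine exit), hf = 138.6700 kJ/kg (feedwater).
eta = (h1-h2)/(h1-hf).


W = 710.2430 kJ/kg
Q_in = 3089.7520 kJ/kg
eta = 0.2299 = 22.9871%

eta = 22.9871%


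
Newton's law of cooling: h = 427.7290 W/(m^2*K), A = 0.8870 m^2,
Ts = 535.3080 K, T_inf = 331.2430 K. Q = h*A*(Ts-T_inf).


dT = 204.0650 K
Q = 427.7290 * 0.8870 * 204.0650 = 77421.3678 W

77421.3678 W


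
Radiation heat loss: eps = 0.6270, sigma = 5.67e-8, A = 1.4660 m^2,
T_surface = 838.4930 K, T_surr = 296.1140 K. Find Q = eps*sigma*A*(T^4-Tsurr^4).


T^4 = 4.9431e+11
Tsurr^4 = 7.6884e+09
Q = 0.6270 * 5.67e-8 * 1.4660 * 4.8662e+11 = 25361.4628 W

25361.4628 W


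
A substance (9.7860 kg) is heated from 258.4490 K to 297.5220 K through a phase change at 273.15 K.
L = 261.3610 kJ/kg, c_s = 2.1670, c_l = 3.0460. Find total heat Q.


Q1 (sensible, solid) = 9.7860 * 2.1670 * 14.7010 = 311.7533 kJ
Q2 (latent) = 9.7860 * 261.3610 = 2557.6787 kJ
Q3 (sensible, liquid) = 9.7860 * 3.0460 * 24.3720 = 726.4844 kJ
Q_total = 3595.9164 kJ

3595.9164 kJ


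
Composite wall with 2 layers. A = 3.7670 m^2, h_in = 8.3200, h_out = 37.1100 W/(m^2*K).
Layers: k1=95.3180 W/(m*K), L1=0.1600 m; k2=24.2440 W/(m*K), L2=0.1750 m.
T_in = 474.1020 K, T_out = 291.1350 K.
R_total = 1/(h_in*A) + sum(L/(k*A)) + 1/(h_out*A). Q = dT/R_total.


R_conv_in = 1/(8.3200*3.7670) = 0.0319
R_1 = 0.1600/(95.3180*3.7670) = 0.0004
R_2 = 0.1750/(24.2440*3.7670) = 0.0019
R_conv_out = 1/(37.1100*3.7670) = 0.0072
R_total = 0.0414 K/W
Q = 182.9670 / 0.0414 = 4417.1619 W

R_total = 0.0414 K/W, Q = 4417.1619 W


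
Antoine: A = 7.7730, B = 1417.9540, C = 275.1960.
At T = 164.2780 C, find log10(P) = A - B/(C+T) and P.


C+T = 439.4740
B/(C+T) = 3.2265
log10(P) = 7.7730 - 3.2265 = 4.5465
P = 10^4.5465 = 35198.1763 mmHg

35198.1763 mmHg


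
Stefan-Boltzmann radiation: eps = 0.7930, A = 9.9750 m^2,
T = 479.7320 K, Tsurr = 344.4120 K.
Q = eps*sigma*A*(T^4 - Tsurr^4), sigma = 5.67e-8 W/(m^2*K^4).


T^4 = 5.2966e+10
Tsurr^4 = 1.4071e+10
Q = 0.7930 * 5.67e-8 * 9.9750 * 3.8895e+10 = 17444.7167 W

17444.7167 W


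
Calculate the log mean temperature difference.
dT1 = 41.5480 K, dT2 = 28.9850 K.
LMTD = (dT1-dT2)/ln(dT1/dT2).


dT1/dT2 = 1.4334
ln(dT1/dT2) = 0.3601
LMTD = 12.5630 / 0.3601 = 34.8903 K

34.8903 K


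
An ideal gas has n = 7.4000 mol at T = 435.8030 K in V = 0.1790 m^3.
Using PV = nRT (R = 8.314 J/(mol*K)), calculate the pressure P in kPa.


P = nRT/V = 7.4000 * 8.314 * 435.8030 / 0.1790
= 26812.1695 / 0.1790 = 149788.6561 Pa = 149.7887 kPa

149.7887 kPa


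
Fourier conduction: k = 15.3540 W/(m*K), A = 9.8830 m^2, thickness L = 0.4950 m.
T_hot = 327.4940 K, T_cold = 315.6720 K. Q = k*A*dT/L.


dT = 11.8220 K
Q = 15.3540 * 9.8830 * 11.8220 / 0.4950 = 3624.0659 W

3624.0659 W


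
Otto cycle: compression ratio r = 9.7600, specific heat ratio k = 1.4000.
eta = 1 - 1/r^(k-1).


r^(k-1) = 2.4876
eta = 1 - 1/2.4876 = 0.5980 = 59.8006%

59.8006%


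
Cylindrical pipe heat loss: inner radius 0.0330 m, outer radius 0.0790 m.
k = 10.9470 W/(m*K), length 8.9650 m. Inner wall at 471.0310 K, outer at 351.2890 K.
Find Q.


dT = 119.7420 K
ln(ro/ri) = 0.8729
Q = 2*pi*10.9470*8.9650*119.7420 / 0.8729 = 84583.8110 W

84583.8110 W


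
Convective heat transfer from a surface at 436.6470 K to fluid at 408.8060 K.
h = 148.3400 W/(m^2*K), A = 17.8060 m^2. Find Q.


dT = 27.8410 K
Q = 148.3400 * 17.8060 * 27.8410 = 73537.6037 W

73537.6037 W


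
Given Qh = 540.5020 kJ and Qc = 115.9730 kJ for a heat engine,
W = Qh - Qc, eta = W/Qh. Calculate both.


W = 540.5020 - 115.9730 = 424.5290 kJ
eta = 424.5290 / 540.5020 = 0.7854 = 78.5435%

W = 424.5290 kJ, eta = 78.5435%


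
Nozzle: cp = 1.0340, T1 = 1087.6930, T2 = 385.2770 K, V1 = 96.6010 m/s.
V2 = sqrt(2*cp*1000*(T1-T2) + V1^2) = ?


dT = 702.4160 K
2*cp*1000*dT = 1452596.2880
V1^2 = 9331.7532
V2 = sqrt(1461928.0412) = 1209.1022 m/s

1209.1022 m/s


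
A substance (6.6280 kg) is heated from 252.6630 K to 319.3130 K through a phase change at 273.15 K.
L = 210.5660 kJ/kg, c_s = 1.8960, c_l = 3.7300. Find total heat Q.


Q1 (sensible, solid) = 6.6280 * 1.8960 * 20.4870 = 257.4537 kJ
Q2 (latent) = 6.6280 * 210.5660 = 1395.6314 kJ
Q3 (sensible, liquid) = 6.6280 * 3.7300 * 46.1630 = 1141.2620 kJ
Q_total = 2794.3472 kJ

2794.3472 kJ


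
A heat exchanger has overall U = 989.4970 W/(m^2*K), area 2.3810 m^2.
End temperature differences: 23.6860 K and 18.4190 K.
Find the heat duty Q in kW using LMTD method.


LMTD = 20.9422 K
Q = 989.4970 * 2.3810 * 20.9422 = 49339.7292 W = 49.3397 kW

49.3397 kW


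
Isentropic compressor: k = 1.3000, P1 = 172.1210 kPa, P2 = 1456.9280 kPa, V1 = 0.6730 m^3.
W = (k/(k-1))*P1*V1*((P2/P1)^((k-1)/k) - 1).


(k-1)/k = 0.2308
(P2/P1)^exp = 1.6371
W = 4.3333 * 172.1210 * 0.6730 * (1.6371 - 1) = 319.7761 kJ

319.7761 kJ


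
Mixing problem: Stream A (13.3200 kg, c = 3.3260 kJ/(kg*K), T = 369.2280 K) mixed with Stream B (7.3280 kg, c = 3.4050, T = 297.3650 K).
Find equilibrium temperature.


num = 23777.4609
den = 69.2542
Tf = 343.3362 K

343.3362 K


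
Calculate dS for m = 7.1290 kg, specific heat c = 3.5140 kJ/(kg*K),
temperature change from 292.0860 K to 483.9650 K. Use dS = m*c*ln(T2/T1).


T2/T1 = 1.6569
ln(T2/T1) = 0.5050
dS = 7.1290 * 3.5140 * 0.5050 = 12.6500 kJ/K

12.6500 kJ/K


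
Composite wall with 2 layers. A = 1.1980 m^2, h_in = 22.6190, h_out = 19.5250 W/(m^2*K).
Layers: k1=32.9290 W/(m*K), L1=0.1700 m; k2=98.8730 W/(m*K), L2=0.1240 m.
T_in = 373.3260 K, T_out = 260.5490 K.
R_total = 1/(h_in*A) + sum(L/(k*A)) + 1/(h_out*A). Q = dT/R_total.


R_conv_in = 1/(22.6190*1.1980) = 0.0369
R_1 = 0.1700/(32.9290*1.1980) = 0.0043
R_2 = 0.1240/(98.8730*1.1980) = 0.0010
R_conv_out = 1/(19.5250*1.1980) = 0.0428
R_total = 0.0850 K/W
Q = 112.7770 / 0.0850 = 1326.6089 W

R_total = 0.0850 K/W, Q = 1326.6089 W


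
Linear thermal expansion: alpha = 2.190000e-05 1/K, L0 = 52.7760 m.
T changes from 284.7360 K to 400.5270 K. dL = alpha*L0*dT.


dT = 115.7910 K
dL = 2.190000e-05 * 52.7760 * 115.7910 = 0.133831 m
L_final = 52.909831 m

dL = 0.133831 m


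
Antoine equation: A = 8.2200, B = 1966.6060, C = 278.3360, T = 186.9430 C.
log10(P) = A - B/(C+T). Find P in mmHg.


C+T = 465.2790
B/(C+T) = 4.2267
log10(P) = 8.2200 - 4.2267 = 3.9933
P = 10^3.9933 = 9846.3625 mmHg

9846.3625 mmHg


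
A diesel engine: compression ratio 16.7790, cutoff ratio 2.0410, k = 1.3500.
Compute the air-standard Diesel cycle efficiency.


r^(k-1) = 2.6833
rc^k = 2.6199
eta = 0.5704 = 57.0423%

57.0423%


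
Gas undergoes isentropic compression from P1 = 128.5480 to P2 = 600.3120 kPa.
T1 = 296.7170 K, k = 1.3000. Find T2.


(k-1)/k = 0.2308
(P2/P1)^exp = 1.4271
T2 = 296.7170 * 1.4271 = 423.4469 K

423.4469 K


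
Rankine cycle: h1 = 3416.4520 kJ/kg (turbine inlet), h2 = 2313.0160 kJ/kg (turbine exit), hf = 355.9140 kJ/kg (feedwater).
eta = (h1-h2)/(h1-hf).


W = 1103.4360 kJ/kg
Q_in = 3060.5380 kJ/kg
eta = 0.3605 = 36.0537%

eta = 36.0537%


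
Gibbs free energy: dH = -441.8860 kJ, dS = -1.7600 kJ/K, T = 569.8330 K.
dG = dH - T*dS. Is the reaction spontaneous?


T*dS = 569.8330 * -1.7600 = -1002.9061 kJ
dG = -441.8860 + 1002.9061 = 561.0201 kJ (non-spontaneous)

dG = 561.0201 kJ, non-spontaneous


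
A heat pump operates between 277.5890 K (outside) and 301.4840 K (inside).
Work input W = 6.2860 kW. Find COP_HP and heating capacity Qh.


COP = 301.4840 / 23.8950 = 12.6170
Qh = 12.6170 * 6.2860 = 79.3107 kW

COP = 12.6170, Qh = 79.3107 kW


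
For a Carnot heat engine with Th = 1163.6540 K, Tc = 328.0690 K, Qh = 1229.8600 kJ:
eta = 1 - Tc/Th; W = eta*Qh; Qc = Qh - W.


eta = 1 - 328.0690/1163.6540 = 0.7181
W = 0.7181 * 1229.8600 = 883.1255 kJ
Qc = 1229.8600 - 883.1255 = 346.7345 kJ

eta = 71.8070%, W = 883.1255 kJ, Qc = 346.7345 kJ


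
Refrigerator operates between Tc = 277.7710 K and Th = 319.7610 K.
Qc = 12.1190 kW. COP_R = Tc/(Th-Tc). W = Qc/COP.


COP = 277.7710 / 41.9900 = 6.6152
W = 12.1190 / 6.6152 = 1.8320 kW

COP = 6.6152, W = 1.8320 kW


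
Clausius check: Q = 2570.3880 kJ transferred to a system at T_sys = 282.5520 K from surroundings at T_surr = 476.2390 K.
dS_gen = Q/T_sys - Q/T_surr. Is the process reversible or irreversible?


dS_sys = 2570.3880/282.5520 = 9.0970 kJ/K
dS_surr = -2570.3880/476.2390 = -5.3973 kJ/K
dS_gen = 9.0970 - 5.3973 = 3.6998 kJ/K (irreversible)

dS_gen = 3.6998 kJ/K, irreversible


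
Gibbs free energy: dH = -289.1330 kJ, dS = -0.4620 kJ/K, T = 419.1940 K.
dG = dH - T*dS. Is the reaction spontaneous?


T*dS = 419.1940 * -0.4620 = -193.6676 kJ
dG = -289.1330 + 193.6676 = -95.4654 kJ (spontaneous)

dG = -95.4654 kJ, spontaneous


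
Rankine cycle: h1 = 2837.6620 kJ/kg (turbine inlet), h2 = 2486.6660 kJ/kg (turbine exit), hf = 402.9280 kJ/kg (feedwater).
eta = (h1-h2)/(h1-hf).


W = 350.9960 kJ/kg
Q_in = 2434.7340 kJ/kg
eta = 0.1442 = 14.4162%

eta = 14.4162%


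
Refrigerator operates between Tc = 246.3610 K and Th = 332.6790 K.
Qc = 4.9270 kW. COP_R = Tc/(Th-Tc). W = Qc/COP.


COP = 246.3610 / 86.3180 = 2.8541
W = 4.9270 / 2.8541 = 1.7263 kW

COP = 2.8541, W = 1.7263 kW


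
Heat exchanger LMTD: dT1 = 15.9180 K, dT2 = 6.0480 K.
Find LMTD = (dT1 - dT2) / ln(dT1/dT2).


dT1/dT2 = 2.6319
ln(dT1/dT2) = 0.9677
LMTD = 9.8700 / 0.9677 = 10.1992 K

10.1992 K


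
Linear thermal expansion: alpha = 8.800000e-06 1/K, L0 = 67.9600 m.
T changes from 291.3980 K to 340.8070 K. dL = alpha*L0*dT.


dT = 49.4090 K
dL = 8.800000e-06 * 67.9600 * 49.4090 = 0.029549 m
L_final = 67.989549 m

dL = 0.029549 m


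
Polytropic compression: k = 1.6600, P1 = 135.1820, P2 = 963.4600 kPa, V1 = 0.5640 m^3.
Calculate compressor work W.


(k-1)/k = 0.3976
(P2/P1)^exp = 2.1833
W = 2.5152 * 135.1820 * 0.5640 * (2.1833 - 1) = 226.9091 kJ

226.9091 kJ


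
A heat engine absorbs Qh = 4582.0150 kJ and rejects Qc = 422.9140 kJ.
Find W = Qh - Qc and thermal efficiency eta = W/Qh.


W = 4582.0150 - 422.9140 = 4159.1010 kJ
eta = 4159.1010 / 4582.0150 = 0.9077 = 90.7701%

W = 4159.1010 kJ, eta = 90.7701%


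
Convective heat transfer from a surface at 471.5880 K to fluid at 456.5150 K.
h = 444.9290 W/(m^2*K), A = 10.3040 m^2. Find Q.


dT = 15.0730 K
Q = 444.9290 * 10.3040 * 15.0730 = 69102.8983 W

69102.8983 W


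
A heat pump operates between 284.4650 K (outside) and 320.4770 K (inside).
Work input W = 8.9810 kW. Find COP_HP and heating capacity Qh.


COP = 320.4770 / 36.0120 = 8.8992
Qh = 8.8992 * 8.9810 = 79.9235 kW

COP = 8.8992, Qh = 79.9235 kW


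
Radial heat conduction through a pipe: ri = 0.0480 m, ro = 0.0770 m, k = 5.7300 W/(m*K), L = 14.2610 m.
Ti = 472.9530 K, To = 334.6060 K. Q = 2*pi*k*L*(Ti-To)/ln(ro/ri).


dT = 138.3470 K
ln(ro/ri) = 0.4726
Q = 2*pi*5.7300*14.2610*138.3470 / 0.4726 = 150299.1227 W

150299.1227 W


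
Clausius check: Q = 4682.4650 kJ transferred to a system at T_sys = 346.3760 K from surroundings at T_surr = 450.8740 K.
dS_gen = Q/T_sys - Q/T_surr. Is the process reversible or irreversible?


dS_sys = 4682.4650/346.3760 = 13.5184 kJ/K
dS_surr = -4682.4650/450.8740 = -10.3853 kJ/K
dS_gen = 13.5184 - 10.3853 = 3.1331 kJ/K (irreversible)

dS_gen = 3.1331 kJ/K, irreversible


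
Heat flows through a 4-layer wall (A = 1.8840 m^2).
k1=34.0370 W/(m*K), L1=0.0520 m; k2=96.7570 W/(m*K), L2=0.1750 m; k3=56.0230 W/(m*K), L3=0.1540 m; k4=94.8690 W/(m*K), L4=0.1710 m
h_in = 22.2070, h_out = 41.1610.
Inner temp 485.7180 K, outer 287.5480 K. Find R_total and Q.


R_conv_in = 1/(22.2070*1.8840) = 0.0239
R_1 = 0.0520/(34.0370*1.8840) = 0.0008
R_2 = 0.1750/(96.7570*1.8840) = 0.0010
R_3 = 0.1540/(56.0230*1.8840) = 0.0015
R_4 = 0.1710/(94.8690*1.8840) = 0.0010
R_conv_out = 1/(41.1610*1.8840) = 0.0129
R_total = 0.0410 K/W
Q = 198.1700 / 0.0410 = 4835.3271 W

R_total = 0.0410 K/W, Q = 4835.3271 W


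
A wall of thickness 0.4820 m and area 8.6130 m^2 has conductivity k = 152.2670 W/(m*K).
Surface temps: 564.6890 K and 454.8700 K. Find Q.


dT = 109.8190 K
Q = 152.2670 * 8.6130 * 109.8190 / 0.4820 = 298806.9434 W

298806.9434 W


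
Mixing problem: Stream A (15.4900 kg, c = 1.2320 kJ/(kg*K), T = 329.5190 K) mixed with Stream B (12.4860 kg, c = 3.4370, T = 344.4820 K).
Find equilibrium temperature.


num = 21071.6673
den = 61.9981
Tf = 339.8762 K

339.8762 K


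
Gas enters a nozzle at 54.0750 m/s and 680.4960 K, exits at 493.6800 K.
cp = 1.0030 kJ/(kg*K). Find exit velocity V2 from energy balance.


dT = 186.8160 K
2*cp*1000*dT = 374752.8960
V1^2 = 2924.1056
V2 = sqrt(377677.0016) = 614.5543 m/s

614.5543 m/s


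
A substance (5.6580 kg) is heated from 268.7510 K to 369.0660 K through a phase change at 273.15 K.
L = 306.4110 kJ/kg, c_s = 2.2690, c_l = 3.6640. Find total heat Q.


Q1 (sensible, solid) = 5.6580 * 2.2690 * 4.3990 = 56.4744 kJ
Q2 (latent) = 5.6580 * 306.4110 = 1733.6734 kJ
Q3 (sensible, liquid) = 5.6580 * 3.6640 * 95.9160 = 1988.4262 kJ
Q_total = 3778.5740 kJ

3778.5740 kJ


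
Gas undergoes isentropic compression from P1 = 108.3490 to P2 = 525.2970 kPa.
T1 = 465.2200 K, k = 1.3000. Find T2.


(k-1)/k = 0.2308
(P2/P1)^exp = 1.4395
T2 = 465.2200 * 1.4395 = 669.6828 K

669.6828 K


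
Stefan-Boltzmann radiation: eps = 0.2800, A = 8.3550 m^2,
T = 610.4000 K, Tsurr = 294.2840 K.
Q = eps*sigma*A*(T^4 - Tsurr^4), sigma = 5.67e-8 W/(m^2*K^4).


T^4 = 1.3882e+11
Tsurr^4 = 7.5001e+09
Q = 0.2800 * 5.67e-8 * 8.3550 * 1.3132e+11 = 17419.0522 W

17419.0522 W


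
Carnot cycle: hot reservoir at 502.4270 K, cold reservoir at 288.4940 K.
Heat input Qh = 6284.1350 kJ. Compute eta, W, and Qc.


eta = 1 - 288.4940/502.4270 = 0.4258
W = 0.4258 * 6284.1350 = 2675.7795 kJ
Qc = 6284.1350 - 2675.7795 = 3608.3555 kJ

eta = 42.5799%, W = 2675.7795 kJ, Qc = 3608.3555 kJ


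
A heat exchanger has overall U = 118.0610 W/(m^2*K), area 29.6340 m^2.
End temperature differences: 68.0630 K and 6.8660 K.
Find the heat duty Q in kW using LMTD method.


LMTD = 26.6787 K
Q = 118.0610 * 29.6340 * 26.6787 = 93338.6388 W = 93.3386 kW

93.3386 kW


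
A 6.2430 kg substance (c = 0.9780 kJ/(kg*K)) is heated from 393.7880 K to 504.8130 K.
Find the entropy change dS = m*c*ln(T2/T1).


T2/T1 = 1.2819
ln(T2/T1) = 0.2484
dS = 6.2430 * 0.9780 * 0.2484 = 1.5165 kJ/K

1.5165 kJ/K


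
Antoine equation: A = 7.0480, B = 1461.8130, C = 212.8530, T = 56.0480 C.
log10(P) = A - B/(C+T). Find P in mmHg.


C+T = 268.9010
B/(C+T) = 5.4362
log10(P) = 7.0480 - 5.4362 = 1.6118
P = 10^1.6118 = 40.9025 mmHg

40.9025 mmHg


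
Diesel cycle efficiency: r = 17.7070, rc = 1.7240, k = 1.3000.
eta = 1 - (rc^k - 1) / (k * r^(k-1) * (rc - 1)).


r^(k-1) = 2.3683
rc^k = 2.0300
eta = 0.5379 = 53.7921%

53.7921%


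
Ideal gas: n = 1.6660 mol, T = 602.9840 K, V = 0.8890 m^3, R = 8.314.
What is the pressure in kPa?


P = nRT/V = 1.6660 * 8.314 * 602.9840 / 0.8890
= 8352.0062 / 0.8890 = 9394.8326 Pa = 9.3948 kPa

9.3948 kPa


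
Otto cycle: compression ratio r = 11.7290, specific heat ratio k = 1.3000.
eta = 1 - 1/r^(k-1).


r^(k-1) = 2.0930
eta = 1 - 1/2.0930 = 0.5222 = 52.2227%

52.2227%


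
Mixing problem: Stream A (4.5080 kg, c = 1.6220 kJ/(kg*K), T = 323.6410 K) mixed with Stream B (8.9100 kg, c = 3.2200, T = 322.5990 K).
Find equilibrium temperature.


num = 11621.8851
den = 36.0022
Tf = 322.8106 K

322.8106 K


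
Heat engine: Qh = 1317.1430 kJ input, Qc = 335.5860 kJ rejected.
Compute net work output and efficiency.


W = 1317.1430 - 335.5860 = 981.5570 kJ
eta = 981.5570 / 1317.1430 = 0.7452 = 74.5217%

W = 981.5570 kJ, eta = 74.5217%


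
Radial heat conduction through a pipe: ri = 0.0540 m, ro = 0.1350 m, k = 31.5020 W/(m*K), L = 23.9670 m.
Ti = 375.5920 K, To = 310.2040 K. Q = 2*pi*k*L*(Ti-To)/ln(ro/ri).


dT = 65.3880 K
ln(ro/ri) = 0.9163
Q = 2*pi*31.5020*23.9670*65.3880 / 0.9163 = 338529.4312 W

338529.4312 W


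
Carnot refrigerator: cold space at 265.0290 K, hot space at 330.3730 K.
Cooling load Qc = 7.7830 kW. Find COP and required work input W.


COP = 265.0290 / 65.3440 = 4.0559
W = 7.7830 / 4.0559 = 1.9189 kW

COP = 4.0559, W = 1.9189 kW


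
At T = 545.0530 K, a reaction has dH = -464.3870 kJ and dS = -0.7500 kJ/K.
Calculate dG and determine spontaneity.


T*dS = 545.0530 * -0.7500 = -408.7898 kJ
dG = -464.3870 + 408.7898 = -55.5972 kJ (spontaneous)

dG = -55.5972 kJ, spontaneous


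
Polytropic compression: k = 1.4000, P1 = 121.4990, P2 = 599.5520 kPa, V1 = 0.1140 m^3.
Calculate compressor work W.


(k-1)/k = 0.2857
(P2/P1)^exp = 1.5779
W = 3.5000 * 121.4990 * 0.1140 * (1.5779 - 1) = 28.0143 kJ

28.0143 kJ


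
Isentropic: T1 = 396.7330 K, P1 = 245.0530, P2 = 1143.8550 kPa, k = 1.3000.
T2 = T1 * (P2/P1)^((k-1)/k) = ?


(k-1)/k = 0.2308
(P2/P1)^exp = 1.4270
T2 = 396.7330 * 1.4270 = 566.1201 K

566.1201 K


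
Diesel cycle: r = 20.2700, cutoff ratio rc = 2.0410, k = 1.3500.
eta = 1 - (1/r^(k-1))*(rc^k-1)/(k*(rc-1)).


r^(k-1) = 2.8668
rc^k = 2.6199
eta = 0.5979 = 59.7922%

59.7922%


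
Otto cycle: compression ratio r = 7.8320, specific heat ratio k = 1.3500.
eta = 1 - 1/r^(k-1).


r^(k-1) = 2.0552
eta = 1 - 1/2.0552 = 0.5134 = 51.3431%

51.3431%


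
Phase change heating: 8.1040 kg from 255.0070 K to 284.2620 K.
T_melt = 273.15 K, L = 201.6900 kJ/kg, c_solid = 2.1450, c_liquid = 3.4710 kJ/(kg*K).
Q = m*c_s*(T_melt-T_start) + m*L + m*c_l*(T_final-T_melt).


Q1 (sensible, solid) = 8.1040 * 2.1450 * 18.1430 = 315.3812 kJ
Q2 (latent) = 8.1040 * 201.6900 = 1634.4958 kJ
Q3 (sensible, liquid) = 8.1040 * 3.4710 * 11.1120 = 312.5693 kJ
Q_total = 2262.4463 kJ

2262.4463 kJ


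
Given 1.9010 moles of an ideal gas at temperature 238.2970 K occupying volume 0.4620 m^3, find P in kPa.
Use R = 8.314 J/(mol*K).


P = nRT/V = 1.9010 * 8.314 * 238.2970 / 0.4620
= 3766.2636 / 0.4620 = 8152.0857 Pa = 8.1521 kPa

8.1521 kPa


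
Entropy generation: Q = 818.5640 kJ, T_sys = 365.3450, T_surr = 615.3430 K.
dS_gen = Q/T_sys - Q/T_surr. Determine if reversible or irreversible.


dS_sys = 818.5640/365.3450 = 2.2405 kJ/K
dS_surr = -818.5640/615.3430 = -1.3303 kJ/K
dS_gen = 2.2405 - 1.3303 = 0.9103 kJ/K (irreversible)

dS_gen = 0.9103 kJ/K, irreversible


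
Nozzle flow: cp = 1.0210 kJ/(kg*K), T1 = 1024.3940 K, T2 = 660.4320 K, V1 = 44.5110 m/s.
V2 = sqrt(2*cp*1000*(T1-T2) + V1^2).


dT = 363.9620 K
2*cp*1000*dT = 743210.4040
V1^2 = 1981.2291
V2 = sqrt(745191.6331) = 863.2448 m/s

863.2448 m/s


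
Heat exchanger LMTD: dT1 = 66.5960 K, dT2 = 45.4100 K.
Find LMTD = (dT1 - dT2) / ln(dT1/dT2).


dT1/dT2 = 1.4665
ln(dT1/dT2) = 0.3829
LMTD = 21.1860 / 0.3829 = 55.3286 K

55.3286 K


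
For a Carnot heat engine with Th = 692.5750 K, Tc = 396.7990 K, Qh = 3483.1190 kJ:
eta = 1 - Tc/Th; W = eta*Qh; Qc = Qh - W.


eta = 1 - 396.7990/692.5750 = 0.4271
W = 0.4271 * 3483.1190 = 1487.5255 kJ
Qc = 3483.1190 - 1487.5255 = 1995.5935 kJ

eta = 42.7067%, W = 1487.5255 kJ, Qc = 1995.5935 kJ


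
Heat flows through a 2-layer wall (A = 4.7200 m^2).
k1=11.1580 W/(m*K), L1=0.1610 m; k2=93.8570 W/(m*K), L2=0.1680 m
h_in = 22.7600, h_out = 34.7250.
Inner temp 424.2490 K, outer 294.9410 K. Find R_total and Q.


R_conv_in = 1/(22.7600*4.7200) = 0.0093
R_1 = 0.1610/(11.1580*4.7200) = 0.0031
R_2 = 0.1680/(93.8570*4.7200) = 0.0004
R_conv_out = 1/(34.7250*4.7200) = 0.0061
R_total = 0.0188 K/W
Q = 129.3080 / 0.0188 = 6861.2680 W

R_total = 0.0188 K/W, Q = 6861.2680 W


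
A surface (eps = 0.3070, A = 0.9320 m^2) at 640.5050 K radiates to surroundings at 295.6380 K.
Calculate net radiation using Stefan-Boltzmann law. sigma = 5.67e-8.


T^4 = 1.6830e+11
Tsurr^4 = 7.6391e+09
Q = 0.3070 * 5.67e-8 * 0.9320 * 1.6066e+11 = 2606.4768 W

2606.4768 W


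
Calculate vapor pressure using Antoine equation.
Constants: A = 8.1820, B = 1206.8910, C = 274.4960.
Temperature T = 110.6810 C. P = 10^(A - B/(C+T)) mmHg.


C+T = 385.1770
B/(C+T) = 3.1333
log10(P) = 8.1820 - 3.1333 = 5.0487
P = 10^5.0487 = 111855.8507 mmHg

111855.8507 mmHg


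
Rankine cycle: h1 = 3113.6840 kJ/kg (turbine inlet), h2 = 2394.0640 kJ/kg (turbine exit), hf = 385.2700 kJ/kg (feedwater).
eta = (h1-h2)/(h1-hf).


W = 719.6200 kJ/kg
Q_in = 2728.4140 kJ/kg
eta = 0.2638 = 26.3750%

eta = 26.3750%


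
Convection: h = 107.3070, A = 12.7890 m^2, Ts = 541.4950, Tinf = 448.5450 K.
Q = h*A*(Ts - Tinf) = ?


dT = 92.9500 K
Q = 107.3070 * 12.7890 * 92.9500 = 127559.8603 W

127559.8603 W


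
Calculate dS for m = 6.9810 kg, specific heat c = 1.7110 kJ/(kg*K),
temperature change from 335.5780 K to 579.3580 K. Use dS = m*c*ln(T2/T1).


T2/T1 = 1.7264
ln(T2/T1) = 0.5461
dS = 6.9810 * 1.7110 * 0.5461 = 6.5225 kJ/K

6.5225 kJ/K


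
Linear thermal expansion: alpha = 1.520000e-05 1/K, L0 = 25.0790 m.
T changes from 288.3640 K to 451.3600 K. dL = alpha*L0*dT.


dT = 162.9960 K
dL = 1.520000e-05 * 25.0790 * 162.9960 = 0.062134 m
L_final = 25.141134 m

dL = 0.062134 m


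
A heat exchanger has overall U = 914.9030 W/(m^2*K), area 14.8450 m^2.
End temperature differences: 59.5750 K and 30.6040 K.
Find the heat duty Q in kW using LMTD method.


LMTD = 43.4931 K
Q = 914.9030 * 14.8450 * 43.4931 = 590712.0744 W = 590.7121 kW

590.7121 kW


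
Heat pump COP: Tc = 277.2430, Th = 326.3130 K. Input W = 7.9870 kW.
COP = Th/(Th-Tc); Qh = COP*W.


COP = 326.3130 / 49.0700 = 6.6499
Qh = 6.6499 * 7.9870 = 53.1131 kW

COP = 6.6499, Qh = 53.1131 kW


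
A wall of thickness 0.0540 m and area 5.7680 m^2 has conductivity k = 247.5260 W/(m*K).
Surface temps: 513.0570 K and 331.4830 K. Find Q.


dT = 181.5740 K
Q = 247.5260 * 5.7680 * 181.5740 / 0.0540 = 4800715.5780 W

4800715.5780 W


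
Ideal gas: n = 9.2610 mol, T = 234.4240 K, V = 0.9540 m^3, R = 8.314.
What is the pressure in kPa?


P = nRT/V = 9.2610 * 8.314 * 234.4240 / 0.9540
= 18049.6995 / 0.9540 = 18920.0205 Pa = 18.9200 kPa

18.9200 kPa


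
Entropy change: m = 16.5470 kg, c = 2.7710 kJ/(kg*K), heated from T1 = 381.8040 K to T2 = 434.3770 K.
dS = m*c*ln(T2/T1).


T2/T1 = 1.1377
ln(T2/T1) = 0.1290
dS = 16.5470 * 2.7710 * 0.1290 = 5.9151 kJ/K

5.9151 kJ/K


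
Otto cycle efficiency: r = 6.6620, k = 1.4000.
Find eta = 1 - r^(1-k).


r^(k-1) = 2.1352
eta = 1 - 1/2.1352 = 0.5317 = 53.1663%

53.1663%


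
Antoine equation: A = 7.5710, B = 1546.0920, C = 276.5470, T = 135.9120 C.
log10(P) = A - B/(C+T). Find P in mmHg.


C+T = 412.4590
B/(C+T) = 3.7485
log10(P) = 7.5710 - 3.7485 = 3.8225
P = 10^3.8225 = 6645.4685 mmHg

6645.4685 mmHg


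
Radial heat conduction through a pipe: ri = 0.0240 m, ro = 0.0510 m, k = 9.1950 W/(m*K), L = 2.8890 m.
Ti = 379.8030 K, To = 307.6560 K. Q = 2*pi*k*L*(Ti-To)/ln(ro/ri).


dT = 72.1470 K
ln(ro/ri) = 0.7538
Q = 2*pi*9.1950*2.8890*72.1470 / 0.7538 = 15975.6131 W

15975.6131 W


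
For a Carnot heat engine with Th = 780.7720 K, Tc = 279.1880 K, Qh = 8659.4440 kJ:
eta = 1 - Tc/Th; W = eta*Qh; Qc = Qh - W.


eta = 1 - 279.1880/780.7720 = 0.6424
W = 0.6424 * 8659.4440 = 5563.0050 kJ
Qc = 8659.4440 - 5563.0050 = 3096.4390 kJ

eta = 64.2421%, W = 5563.0050 kJ, Qc = 3096.4390 kJ


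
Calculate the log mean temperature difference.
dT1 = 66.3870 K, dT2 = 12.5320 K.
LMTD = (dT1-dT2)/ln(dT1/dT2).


dT1/dT2 = 5.2974
ln(dT1/dT2) = 1.6672
LMTD = 53.8550 / 1.6672 = 32.3024 K

32.3024 K


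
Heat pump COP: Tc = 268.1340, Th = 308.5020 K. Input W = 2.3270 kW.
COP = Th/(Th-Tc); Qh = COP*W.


COP = 308.5020 / 40.3680 = 7.6422
Qh = 7.6422 * 2.3270 = 17.7835 kW

COP = 7.6422, Qh = 17.7835 kW


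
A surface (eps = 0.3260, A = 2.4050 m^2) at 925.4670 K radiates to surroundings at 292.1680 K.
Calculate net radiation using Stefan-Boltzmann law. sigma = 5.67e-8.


T^4 = 7.3357e+11
Tsurr^4 = 7.2867e+09
Q = 0.3260 * 5.67e-8 * 2.4050 * 7.2629e+11 = 32286.7262 W

32286.7262 W


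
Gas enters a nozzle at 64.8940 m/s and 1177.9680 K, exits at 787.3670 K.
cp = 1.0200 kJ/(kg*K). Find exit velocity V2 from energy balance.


dT = 390.6010 K
2*cp*1000*dT = 796826.0400
V1^2 = 4211.2312
V2 = sqrt(801037.2712) = 895.0069 m/s

895.0069 m/s


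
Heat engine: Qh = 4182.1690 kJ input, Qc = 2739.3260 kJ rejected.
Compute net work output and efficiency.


W = 4182.1690 - 2739.3260 = 1442.8430 kJ
eta = 1442.8430 / 4182.1690 = 0.3450 = 34.4999%

W = 1442.8430 kJ, eta = 34.4999%


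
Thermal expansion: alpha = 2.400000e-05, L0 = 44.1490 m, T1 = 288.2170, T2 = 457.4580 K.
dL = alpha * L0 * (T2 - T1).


dT = 169.2410 K
dL = 2.400000e-05 * 44.1490 * 169.2410 = 0.179324 m
L_final = 44.328324 m

dL = 0.179324 m


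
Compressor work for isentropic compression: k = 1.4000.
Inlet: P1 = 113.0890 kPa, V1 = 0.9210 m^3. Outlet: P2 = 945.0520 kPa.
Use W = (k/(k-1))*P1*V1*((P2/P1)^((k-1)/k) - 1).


(k-1)/k = 0.2857
(P2/P1)^exp = 1.8342
W = 3.5000 * 113.0890 * 0.9210 * (1.8342 - 1) = 304.0889 kJ

304.0889 kJ


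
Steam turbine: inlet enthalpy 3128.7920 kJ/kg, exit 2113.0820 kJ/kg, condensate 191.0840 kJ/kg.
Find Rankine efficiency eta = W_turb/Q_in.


W = 1015.7100 kJ/kg
Q_in = 2937.7080 kJ/kg
eta = 0.3457 = 34.5749%

eta = 34.5749%


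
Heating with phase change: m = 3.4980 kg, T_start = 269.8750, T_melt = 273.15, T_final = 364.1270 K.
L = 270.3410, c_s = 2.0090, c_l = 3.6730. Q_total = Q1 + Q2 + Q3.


Q1 (sensible, solid) = 3.4980 * 2.0090 * 3.2750 = 23.0150 kJ
Q2 (latent) = 3.4980 * 270.3410 = 945.6528 kJ
Q3 (sensible, liquid) = 3.4980 * 3.6730 * 90.9770 = 1168.8865 kJ
Q_total = 2137.5543 kJ

2137.5543 kJ


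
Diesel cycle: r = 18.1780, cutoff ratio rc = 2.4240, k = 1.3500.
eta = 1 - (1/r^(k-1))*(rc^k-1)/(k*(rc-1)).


r^(k-1) = 2.7596
rc^k = 3.3046
eta = 0.5656 = 56.5579%

56.5579%


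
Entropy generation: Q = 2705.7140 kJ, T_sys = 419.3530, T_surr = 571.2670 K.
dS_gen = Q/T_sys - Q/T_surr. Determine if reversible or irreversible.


dS_sys = 2705.7140/419.3530 = 6.4521 kJ/K
dS_surr = -2705.7140/571.2670 = -4.7363 kJ/K
dS_gen = 6.4521 - 4.7363 = 1.7158 kJ/K (irreversible)

dS_gen = 1.7158 kJ/K, irreversible


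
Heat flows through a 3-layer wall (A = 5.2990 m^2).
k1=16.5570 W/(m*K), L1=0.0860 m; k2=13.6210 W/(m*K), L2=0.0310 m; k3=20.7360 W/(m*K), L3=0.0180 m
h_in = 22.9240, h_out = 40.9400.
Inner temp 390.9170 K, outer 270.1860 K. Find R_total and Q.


R_conv_in = 1/(22.9240*5.2990) = 0.0082
R_1 = 0.0860/(16.5570*5.2990) = 0.0010
R_2 = 0.0310/(13.6210*5.2990) = 0.0004
R_3 = 0.0180/(20.7360*5.2990) = 0.0002
R_conv_out = 1/(40.9400*5.2990) = 0.0046
R_total = 0.0144 K/W
Q = 120.7310 / 0.0144 = 8375.2150 W

R_total = 0.0144 K/W, Q = 8375.2150 W


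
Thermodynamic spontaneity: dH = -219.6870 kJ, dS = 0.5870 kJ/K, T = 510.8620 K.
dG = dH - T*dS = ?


T*dS = 510.8620 * 0.5870 = 299.8760 kJ
dG = -219.6870 - 299.8760 = -519.5630 kJ (spontaneous)

dG = -519.5630 kJ, spontaneous


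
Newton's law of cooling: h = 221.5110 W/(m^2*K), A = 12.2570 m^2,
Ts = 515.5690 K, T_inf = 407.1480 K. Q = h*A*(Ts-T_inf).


dT = 108.4210 K
Q = 221.5110 * 12.2570 * 108.4210 = 294369.5557 W

294369.5557 W


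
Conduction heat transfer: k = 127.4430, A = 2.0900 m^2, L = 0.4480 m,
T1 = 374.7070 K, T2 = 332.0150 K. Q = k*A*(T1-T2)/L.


dT = 42.6920 K
Q = 127.4430 * 2.0900 * 42.6920 / 0.4480 = 25382.2875 W

25382.2875 W


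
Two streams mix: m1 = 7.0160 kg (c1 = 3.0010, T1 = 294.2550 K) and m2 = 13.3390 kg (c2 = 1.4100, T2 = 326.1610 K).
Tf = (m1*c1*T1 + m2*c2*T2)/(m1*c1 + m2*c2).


num = 12329.9766
den = 39.8630
Tf = 309.3088 K

309.3088 K


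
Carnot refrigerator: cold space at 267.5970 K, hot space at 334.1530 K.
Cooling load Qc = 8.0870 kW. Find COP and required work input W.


COP = 267.5970 / 66.5560 = 4.0206
W = 8.0870 / 4.0206 = 2.0114 kW

COP = 4.0206, W = 2.0114 kW


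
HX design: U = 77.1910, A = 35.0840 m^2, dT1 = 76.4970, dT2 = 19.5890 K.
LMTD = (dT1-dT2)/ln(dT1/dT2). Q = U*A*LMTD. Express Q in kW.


LMTD = 41.7740 K
Q = 77.1910 * 35.0840 * 41.7740 = 113131.0054 W = 113.1310 kW

113.1310 kW


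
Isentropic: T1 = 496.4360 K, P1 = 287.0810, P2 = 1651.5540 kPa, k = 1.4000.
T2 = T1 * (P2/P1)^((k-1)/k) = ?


(k-1)/k = 0.2857
(P2/P1)^exp = 1.6486
T2 = 496.4360 * 1.6486 = 818.4162 K

818.4162 K


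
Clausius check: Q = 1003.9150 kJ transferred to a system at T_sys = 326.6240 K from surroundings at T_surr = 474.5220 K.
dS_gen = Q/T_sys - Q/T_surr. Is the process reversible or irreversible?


dS_sys = 1003.9150/326.6240 = 3.0736 kJ/K
dS_surr = -1003.9150/474.5220 = -2.1156 kJ/K
dS_gen = 3.0736 - 2.1156 = 0.9580 kJ/K (irreversible)

dS_gen = 0.9580 kJ/K, irreversible


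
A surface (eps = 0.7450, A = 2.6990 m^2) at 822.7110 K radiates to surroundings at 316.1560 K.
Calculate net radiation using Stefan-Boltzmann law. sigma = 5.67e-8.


T^4 = 4.5813e+11
Tsurr^4 = 9.9909e+09
Q = 0.7450 * 5.67e-8 * 2.6990 * 4.4814e+11 = 51092.3083 W

51092.3083 W


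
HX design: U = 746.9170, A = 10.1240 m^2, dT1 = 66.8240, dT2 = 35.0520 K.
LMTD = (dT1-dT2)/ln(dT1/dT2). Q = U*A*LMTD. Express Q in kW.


LMTD = 49.2414 K
Q = 746.9170 * 10.1240 * 49.2414 = 372352.8958 W = 372.3529 kW

372.3529 kW


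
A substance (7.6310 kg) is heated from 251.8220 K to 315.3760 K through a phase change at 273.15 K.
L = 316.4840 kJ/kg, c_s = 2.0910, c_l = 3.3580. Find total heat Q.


Q1 (sensible, solid) = 7.6310 * 2.0910 * 21.3280 = 340.3185 kJ
Q2 (latent) = 7.6310 * 316.4840 = 2415.0894 kJ
Q3 (sensible, liquid) = 7.6310 * 3.3580 * 42.2260 = 1082.0369 kJ
Q_total = 3837.4449 kJ

3837.4449 kJ


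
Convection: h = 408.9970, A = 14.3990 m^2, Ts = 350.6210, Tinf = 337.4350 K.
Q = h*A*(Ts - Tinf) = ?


dT = 13.1860 K
Q = 408.9970 * 14.3990 * 13.1860 = 77654.3029 W

77654.3029 W


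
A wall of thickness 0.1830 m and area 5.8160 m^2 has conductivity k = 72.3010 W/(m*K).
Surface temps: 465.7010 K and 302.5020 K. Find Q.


dT = 163.1990 K
Q = 72.3010 * 5.8160 * 163.1990 / 0.1830 = 375003.3138 W

375003.3138 W


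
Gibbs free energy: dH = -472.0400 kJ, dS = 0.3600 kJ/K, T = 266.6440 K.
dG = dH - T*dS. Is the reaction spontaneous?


T*dS = 266.6440 * 0.3600 = 95.9918 kJ
dG = -472.0400 - 95.9918 = -568.0318 kJ (spontaneous)

dG = -568.0318 kJ, spontaneous


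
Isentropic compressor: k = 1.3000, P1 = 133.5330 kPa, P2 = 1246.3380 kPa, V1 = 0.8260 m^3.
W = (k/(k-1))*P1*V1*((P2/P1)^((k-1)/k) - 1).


(k-1)/k = 0.2308
(P2/P1)^exp = 1.6744
W = 4.3333 * 133.5330 * 0.8260 * (1.6744 - 1) = 322.3316 kJ

322.3316 kJ


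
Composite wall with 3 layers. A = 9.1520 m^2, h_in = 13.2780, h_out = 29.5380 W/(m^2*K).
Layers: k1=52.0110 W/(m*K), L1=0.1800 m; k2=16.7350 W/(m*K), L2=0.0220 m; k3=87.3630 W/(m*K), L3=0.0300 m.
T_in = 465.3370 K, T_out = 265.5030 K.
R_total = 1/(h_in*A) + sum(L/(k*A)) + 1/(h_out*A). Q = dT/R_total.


R_conv_in = 1/(13.2780*9.1520) = 0.0082
R_1 = 0.1800/(52.0110*9.1520) = 0.0004
R_2 = 0.0220/(16.7350*9.1520) = 0.0001
R_3 = 0.0300/(87.3630*9.1520) = 3.7521e-05
R_conv_out = 1/(29.5380*9.1520) = 0.0037
R_total = 0.0125 K/W
Q = 199.8340 / 0.0125 = 16002.6592 W

R_total = 0.0125 K/W, Q = 16002.6592 W


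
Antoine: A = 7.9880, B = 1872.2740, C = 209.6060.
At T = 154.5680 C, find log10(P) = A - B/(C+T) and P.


C+T = 364.1740
B/(C+T) = 5.1412
log10(P) = 7.9880 - 5.1412 = 2.8468
P = 10^2.8468 = 702.8258 mmHg

702.8258 mmHg


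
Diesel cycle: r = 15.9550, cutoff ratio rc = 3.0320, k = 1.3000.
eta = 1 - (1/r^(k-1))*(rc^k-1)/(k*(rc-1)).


r^(k-1) = 2.2955
rc^k = 4.2291
eta = 0.4675 = 46.7468%

46.7468%


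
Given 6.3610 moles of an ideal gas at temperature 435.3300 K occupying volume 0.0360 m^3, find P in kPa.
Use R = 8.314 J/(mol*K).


P = nRT/V = 6.3610 * 8.314 * 435.3300 / 0.0360
= 23022.5812 / 0.0360 = 639516.1432 Pa = 639.5161 kPa

639.5161 kPa


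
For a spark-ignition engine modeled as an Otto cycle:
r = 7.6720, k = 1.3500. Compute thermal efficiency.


r^(k-1) = 2.0404
eta = 1 - 1/2.0404 = 0.5099 = 50.9903%

50.9903%


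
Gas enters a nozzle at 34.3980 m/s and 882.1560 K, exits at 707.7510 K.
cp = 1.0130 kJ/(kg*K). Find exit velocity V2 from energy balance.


dT = 174.4050 K
2*cp*1000*dT = 353344.5300
V1^2 = 1183.2224
V2 = sqrt(354527.7524) = 595.4223 m/s

595.4223 m/s


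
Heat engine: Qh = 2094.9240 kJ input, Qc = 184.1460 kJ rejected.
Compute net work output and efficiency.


W = 2094.9240 - 184.1460 = 1910.7780 kJ
eta = 1910.7780 / 2094.9240 = 0.9121 = 91.2099%

W = 1910.7780 kJ, eta = 91.2099%


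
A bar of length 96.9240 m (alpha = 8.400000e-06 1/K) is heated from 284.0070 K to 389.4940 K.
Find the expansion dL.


dT = 105.4870 K
dL = 8.400000e-06 * 96.9240 * 105.4870 = 0.085883 m
L_final = 97.009883 m

dL = 0.085883 m


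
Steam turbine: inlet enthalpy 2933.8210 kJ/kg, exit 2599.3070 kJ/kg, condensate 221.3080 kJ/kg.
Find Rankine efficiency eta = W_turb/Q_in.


W = 334.5140 kJ/kg
Q_in = 2712.5130 kJ/kg
eta = 0.1233 = 12.3323%

eta = 12.3323%


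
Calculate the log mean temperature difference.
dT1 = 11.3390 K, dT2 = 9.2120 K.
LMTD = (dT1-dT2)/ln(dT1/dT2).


dT1/dT2 = 1.2309
ln(dT1/dT2) = 0.2077
LMTD = 2.1270 / 0.2077 = 10.2387 K

10.2387 K


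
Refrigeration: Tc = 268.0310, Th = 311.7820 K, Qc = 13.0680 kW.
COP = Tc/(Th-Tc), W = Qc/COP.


COP = 268.0310 / 43.7510 = 6.1263
W = 13.0680 / 6.1263 = 2.1331 kW

COP = 6.1263, W = 2.1331 kW


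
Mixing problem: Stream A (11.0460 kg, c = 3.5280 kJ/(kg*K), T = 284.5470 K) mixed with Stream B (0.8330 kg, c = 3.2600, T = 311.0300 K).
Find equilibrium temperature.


num = 11933.5054
den = 41.6859
Tf = 286.2722 K

286.2722 K


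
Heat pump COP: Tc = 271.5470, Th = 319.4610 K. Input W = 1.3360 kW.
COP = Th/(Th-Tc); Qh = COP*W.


COP = 319.4610 / 47.9140 = 6.6674
Qh = 6.6674 * 1.3360 = 8.9076 kW

COP = 6.6674, Qh = 8.9076 kW


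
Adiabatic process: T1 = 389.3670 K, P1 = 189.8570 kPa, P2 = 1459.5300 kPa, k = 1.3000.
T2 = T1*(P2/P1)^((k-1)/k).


(k-1)/k = 0.2308
(P2/P1)^exp = 1.6011
T2 = 389.3670 * 1.6011 = 623.4066 K

623.4066 K


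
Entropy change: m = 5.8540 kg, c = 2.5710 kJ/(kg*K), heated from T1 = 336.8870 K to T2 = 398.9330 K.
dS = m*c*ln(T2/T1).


T2/T1 = 1.1842
ln(T2/T1) = 0.1690
dS = 5.8540 * 2.5710 * 0.1690 = 2.5442 kJ/K

2.5442 kJ/K


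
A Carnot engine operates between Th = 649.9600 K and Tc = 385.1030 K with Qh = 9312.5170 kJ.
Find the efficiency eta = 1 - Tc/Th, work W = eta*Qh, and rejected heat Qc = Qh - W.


eta = 1 - 385.1030/649.9600 = 0.4075
W = 0.4075 * 9312.5170 = 3794.8263 kJ
Qc = 9312.5170 - 3794.8263 = 5517.6907 kJ

eta = 40.7497%, W = 3794.8263 kJ, Qc = 5517.6907 kJ


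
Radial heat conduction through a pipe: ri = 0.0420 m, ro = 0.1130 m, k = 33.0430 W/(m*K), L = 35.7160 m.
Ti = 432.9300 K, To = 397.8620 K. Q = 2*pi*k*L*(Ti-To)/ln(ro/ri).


dT = 35.0680 K
ln(ro/ri) = 0.9897
Q = 2*pi*33.0430*35.7160*35.0680 / 0.9897 = 262737.2162 W

262737.2162 W


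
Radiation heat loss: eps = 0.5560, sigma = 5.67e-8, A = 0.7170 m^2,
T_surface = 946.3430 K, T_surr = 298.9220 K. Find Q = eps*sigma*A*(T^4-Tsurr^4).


T^4 = 8.0204e+11
Tsurr^4 = 7.9842e+09
Q = 0.5560 * 5.67e-8 * 0.7170 * 7.9405e+11 = 17948.4222 W

17948.4222 W


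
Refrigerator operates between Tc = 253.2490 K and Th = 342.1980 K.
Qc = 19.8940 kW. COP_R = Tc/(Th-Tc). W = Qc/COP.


COP = 253.2490 / 88.9490 = 2.8471
W = 19.8940 / 2.8471 = 6.9874 kW

COP = 2.8471, W = 6.9874 kW


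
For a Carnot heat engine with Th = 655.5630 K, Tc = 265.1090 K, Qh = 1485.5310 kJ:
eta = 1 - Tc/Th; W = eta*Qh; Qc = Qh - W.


eta = 1 - 265.1090/655.5630 = 0.5956
W = 0.5956 * 1485.5310 = 884.7838 kJ
Qc = 1485.5310 - 884.7838 = 600.7472 kJ

eta = 59.5601%, W = 884.7838 kJ, Qc = 600.7472 kJ


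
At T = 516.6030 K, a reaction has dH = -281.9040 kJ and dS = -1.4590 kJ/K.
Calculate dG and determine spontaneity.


T*dS = 516.6030 * -1.4590 = -753.7238 kJ
dG = -281.9040 + 753.7238 = 471.8198 kJ (non-spontaneous)

dG = 471.8198 kJ, non-spontaneous


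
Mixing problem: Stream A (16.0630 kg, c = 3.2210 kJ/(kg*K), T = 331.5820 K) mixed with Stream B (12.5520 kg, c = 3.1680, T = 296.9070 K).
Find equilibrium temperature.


num = 28962.1240
den = 91.5037
Tf = 316.5133 K

316.5133 K


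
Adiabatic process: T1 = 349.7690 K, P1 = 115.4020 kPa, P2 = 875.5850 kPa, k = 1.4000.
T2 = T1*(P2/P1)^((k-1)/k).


(k-1)/k = 0.2857
(P2/P1)^exp = 1.7842
T2 = 349.7690 * 1.7842 = 624.0712 K

624.0712 K


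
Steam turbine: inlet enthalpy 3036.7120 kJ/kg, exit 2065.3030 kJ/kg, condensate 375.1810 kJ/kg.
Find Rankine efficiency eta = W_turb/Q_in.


W = 971.4090 kJ/kg
Q_in = 2661.5310 kJ/kg
eta = 0.3650 = 36.4981%

eta = 36.4981%


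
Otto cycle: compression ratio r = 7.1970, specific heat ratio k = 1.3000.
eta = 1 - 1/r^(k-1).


r^(k-1) = 1.8078
eta = 1 - 1/1.8078 = 0.4468 = 44.6835%

44.6835%


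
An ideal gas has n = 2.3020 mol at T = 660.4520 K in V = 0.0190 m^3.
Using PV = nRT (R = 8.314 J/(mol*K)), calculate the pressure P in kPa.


P = nRT/V = 2.3020 * 8.314 * 660.4520 / 0.0190
= 12640.2772 / 0.0190 = 665277.7490 Pa = 665.2777 kPa

665.2777 kPa


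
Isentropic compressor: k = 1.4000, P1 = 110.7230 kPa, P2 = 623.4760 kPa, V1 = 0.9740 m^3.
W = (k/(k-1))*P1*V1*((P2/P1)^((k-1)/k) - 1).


(k-1)/k = 0.2857
(P2/P1)^exp = 1.6385
W = 3.5000 * 110.7230 * 0.9740 * (1.6385 - 1) = 241.0127 kJ

241.0127 kJ


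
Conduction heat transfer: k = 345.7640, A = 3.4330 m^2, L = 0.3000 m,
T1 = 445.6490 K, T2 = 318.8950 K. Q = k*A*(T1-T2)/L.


dT = 126.7540 K
Q = 345.7640 * 3.4330 * 126.7540 / 0.3000 = 501526.6273 W

501526.6273 W
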